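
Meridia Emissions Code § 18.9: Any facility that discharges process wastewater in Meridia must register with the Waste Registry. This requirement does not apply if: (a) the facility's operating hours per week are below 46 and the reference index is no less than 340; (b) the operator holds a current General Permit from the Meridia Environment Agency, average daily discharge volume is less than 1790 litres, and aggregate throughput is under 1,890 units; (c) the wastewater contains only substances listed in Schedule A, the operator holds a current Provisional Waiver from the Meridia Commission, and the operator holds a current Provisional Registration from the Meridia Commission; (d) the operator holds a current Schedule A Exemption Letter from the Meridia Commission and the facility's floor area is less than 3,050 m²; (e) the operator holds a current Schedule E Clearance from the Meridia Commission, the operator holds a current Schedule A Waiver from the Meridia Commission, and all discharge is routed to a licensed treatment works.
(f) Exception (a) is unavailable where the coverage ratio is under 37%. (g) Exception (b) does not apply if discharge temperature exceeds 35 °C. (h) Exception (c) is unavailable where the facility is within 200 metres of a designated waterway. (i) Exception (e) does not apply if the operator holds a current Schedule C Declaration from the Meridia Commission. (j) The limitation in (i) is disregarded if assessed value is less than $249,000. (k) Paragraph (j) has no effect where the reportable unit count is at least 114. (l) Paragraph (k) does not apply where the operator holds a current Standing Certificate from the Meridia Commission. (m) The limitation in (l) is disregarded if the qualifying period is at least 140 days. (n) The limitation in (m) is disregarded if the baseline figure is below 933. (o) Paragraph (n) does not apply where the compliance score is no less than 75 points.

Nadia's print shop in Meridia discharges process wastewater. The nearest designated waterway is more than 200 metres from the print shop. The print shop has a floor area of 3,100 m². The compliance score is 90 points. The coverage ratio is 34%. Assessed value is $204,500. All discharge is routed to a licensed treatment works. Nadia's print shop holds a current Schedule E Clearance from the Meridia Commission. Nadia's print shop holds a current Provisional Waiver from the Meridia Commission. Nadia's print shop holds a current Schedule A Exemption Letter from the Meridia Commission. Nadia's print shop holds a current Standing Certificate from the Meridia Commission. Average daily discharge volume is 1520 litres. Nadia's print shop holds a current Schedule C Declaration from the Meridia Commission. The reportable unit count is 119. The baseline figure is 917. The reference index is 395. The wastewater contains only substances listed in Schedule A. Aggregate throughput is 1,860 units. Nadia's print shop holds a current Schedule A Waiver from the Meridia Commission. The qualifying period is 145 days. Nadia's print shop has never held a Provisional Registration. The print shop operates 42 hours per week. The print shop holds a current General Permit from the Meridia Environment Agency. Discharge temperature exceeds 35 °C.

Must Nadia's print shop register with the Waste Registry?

Exception (a)'s conditions are all satisfied: the facility's operating hours per week are 42, below the 46 limit; the reference index is 395, meeting the 340 threshold. However, paragraph (f) must be considered: (f) operates against (a): the coverage ratio is 34%, under the 37% limit. So (a) is unavailable.
Exception (b) is satisfied on its face — a current General Permit is held; average daily discharge volume is 1520 litres, less than the 1790 litres limit; aggregate throughput is 1,860 units, under the 1,890 units limit. But: (g) operates — discharge temperature exceeds 35 °C. (b) is therefore removed.
Exception (c) does not apply: the Provisional Registration is not current.
Exception (d) requires that the facility's floor area is less than 3,050 m²; but the facility's floor area is 3,100 m², not less than 3,050 m², so (d) is unavailable.
Exception (e)'s conditions are all satisfied: a current Schedule E Clearance is held; a current Schedule A Waiver is held; discharge is routed to a licensed treatment works. Turning to paragraphs (i)–(o): (i) is triggered — a current Schedule C Declaration is held. (j) would limit (i) — assessed value is $204,500, less than the $249,000 limit — but (k) sets (j) aside: (k) is triggered — the reportable unit count is 119, meeting the 114 threshold. (l) is engaged (a current Standing Certificate is held), but is displaced by (m): (m) is engaged — the qualifying period is 145 days, meeting the 140 days threshold. (n) would limit (m) — the baseline figure is 917, below the 933 limit — but (o) sets (n) aside: (o) operates — the compliance score is 90 points, meeting the 75 points threshold. (e) is therefore removed.
No exception is made out. Nadia's print shop falls within the general rule.

Yes — Nadia's print shop must register with the Waste Registry.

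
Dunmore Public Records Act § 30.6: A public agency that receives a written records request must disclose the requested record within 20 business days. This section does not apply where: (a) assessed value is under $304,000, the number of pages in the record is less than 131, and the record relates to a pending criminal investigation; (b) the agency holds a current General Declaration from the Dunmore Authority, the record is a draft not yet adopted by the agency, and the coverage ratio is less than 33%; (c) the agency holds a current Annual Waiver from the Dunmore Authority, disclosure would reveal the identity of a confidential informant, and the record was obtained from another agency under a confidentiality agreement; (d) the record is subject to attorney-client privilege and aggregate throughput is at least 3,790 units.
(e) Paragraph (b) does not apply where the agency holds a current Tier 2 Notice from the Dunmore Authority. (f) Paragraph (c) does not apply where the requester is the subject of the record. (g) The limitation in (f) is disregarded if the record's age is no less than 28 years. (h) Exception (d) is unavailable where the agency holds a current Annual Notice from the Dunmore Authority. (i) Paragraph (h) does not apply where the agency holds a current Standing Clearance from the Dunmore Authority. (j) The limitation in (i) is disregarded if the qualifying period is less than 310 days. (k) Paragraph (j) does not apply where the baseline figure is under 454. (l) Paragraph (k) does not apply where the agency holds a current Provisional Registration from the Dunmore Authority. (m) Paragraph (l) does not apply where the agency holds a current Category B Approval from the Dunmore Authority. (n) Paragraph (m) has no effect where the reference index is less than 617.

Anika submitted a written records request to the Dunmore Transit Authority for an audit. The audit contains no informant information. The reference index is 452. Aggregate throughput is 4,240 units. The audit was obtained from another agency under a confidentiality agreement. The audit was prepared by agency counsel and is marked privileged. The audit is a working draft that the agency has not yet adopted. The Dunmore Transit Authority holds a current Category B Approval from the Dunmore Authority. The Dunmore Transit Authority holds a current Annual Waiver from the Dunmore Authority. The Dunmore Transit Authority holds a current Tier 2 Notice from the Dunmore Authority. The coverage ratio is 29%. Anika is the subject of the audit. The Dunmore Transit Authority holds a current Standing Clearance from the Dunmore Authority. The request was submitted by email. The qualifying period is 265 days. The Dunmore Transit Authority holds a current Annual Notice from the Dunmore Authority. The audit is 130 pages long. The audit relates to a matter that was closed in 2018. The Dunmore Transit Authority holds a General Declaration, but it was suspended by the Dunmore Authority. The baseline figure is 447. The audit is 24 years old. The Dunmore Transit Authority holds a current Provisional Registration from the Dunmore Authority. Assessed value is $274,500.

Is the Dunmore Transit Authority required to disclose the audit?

Yes — the Dunmore Transit Authority must disclose the audit.

Exception (a) does not apply: the audit relates to a closed matter.
Exception (b) fails — there is no General Declaration in force.
Exception (c) does not apply: the audit contains no informant information.
Exception (d)'s conditions are all satisfied: the audit is privileged; aggregate throughput is 4,240 units, meeting the 3,790 units threshold. But applying paragraphs (h)–(n): (h) operates against (d): a current Annual Notice is held. (i) would limit (h) — a current Standing Clearance is held — but (j) sets (i) aside: (j) is engaged — the qualifying period is 265 days, less than the 310 days limit. (k) is engaged (the baseline figure is 447, under the 454 limit), but is overridden by (l): (l) operates against (k): a current Provisional Registration is held. (m) would limit (l) — a current Category B Approval is held — but (n) sets (m) aside: (n) applies — the reference index is 452, less than the 617 limit. (d) is therefore removed.
Every exception is unavailable, so the rule governs.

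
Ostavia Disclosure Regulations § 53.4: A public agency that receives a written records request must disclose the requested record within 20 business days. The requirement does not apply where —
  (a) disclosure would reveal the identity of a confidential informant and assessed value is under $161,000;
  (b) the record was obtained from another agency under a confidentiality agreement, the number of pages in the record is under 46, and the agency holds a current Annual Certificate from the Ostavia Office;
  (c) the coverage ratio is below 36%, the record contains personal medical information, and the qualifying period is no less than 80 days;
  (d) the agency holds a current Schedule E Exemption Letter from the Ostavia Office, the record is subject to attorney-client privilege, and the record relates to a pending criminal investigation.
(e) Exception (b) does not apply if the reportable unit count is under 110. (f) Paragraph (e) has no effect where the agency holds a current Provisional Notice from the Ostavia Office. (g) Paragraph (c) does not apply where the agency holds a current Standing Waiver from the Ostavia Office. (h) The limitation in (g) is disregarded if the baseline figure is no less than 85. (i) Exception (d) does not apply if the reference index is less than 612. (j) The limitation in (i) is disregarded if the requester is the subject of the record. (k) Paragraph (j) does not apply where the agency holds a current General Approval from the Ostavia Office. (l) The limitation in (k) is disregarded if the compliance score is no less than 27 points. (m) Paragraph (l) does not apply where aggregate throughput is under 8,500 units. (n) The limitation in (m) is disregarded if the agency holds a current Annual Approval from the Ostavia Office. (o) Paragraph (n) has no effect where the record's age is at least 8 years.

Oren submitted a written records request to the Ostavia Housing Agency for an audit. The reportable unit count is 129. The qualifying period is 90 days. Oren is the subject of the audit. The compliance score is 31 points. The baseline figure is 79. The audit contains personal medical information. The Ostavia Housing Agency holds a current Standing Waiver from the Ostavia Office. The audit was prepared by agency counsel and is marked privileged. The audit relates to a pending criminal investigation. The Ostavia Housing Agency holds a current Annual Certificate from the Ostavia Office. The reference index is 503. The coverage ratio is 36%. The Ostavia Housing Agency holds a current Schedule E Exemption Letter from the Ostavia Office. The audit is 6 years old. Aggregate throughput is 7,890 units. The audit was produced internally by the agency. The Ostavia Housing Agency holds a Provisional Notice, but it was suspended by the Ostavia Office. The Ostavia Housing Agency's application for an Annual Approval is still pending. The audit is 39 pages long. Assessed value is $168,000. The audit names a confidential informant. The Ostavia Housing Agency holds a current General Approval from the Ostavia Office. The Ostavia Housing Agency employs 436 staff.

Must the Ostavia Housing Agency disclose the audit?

Yes — the Ostavia Housing Agency must disclose the audit.

Exception (a) requires that assessed value is under $161,000; but assessed value is $168,000, not under $161,000, so (a) is unavailable.
Exception (b) requires that the record was obtained from another agency under a confidentiality agreement; but the audit was produced internally, so (b) is unavailable.
Exception (c) does not apply: the coverage ratio is 36%, not below 36%.
Exception (d) is satisfied on its face — a current Schedule E Exemption Letter is held; the audit is privileged; the audit relates to a pending investigation. Turning to paragraphs (i)–(o): (i) is triggered — the reference index is 503, less than the 612 limit. (j) would limit (i) — Oren is the subject of the audit — but (k) sets (j) aside: (k) operates against (j): a current General Approval is held. (l) would limit (k) — the compliance score is 31 points, meeting the 27 points threshold — but (m) sets (l) aside: (m) is triggered — aggregate throughput is 7,890 units, under the 8,500 units limit. (n) does not operate here (the Annual Approval is not current), so (m) stands. So (d) is unavailable.
Every exception is unavailable, so the rule governs.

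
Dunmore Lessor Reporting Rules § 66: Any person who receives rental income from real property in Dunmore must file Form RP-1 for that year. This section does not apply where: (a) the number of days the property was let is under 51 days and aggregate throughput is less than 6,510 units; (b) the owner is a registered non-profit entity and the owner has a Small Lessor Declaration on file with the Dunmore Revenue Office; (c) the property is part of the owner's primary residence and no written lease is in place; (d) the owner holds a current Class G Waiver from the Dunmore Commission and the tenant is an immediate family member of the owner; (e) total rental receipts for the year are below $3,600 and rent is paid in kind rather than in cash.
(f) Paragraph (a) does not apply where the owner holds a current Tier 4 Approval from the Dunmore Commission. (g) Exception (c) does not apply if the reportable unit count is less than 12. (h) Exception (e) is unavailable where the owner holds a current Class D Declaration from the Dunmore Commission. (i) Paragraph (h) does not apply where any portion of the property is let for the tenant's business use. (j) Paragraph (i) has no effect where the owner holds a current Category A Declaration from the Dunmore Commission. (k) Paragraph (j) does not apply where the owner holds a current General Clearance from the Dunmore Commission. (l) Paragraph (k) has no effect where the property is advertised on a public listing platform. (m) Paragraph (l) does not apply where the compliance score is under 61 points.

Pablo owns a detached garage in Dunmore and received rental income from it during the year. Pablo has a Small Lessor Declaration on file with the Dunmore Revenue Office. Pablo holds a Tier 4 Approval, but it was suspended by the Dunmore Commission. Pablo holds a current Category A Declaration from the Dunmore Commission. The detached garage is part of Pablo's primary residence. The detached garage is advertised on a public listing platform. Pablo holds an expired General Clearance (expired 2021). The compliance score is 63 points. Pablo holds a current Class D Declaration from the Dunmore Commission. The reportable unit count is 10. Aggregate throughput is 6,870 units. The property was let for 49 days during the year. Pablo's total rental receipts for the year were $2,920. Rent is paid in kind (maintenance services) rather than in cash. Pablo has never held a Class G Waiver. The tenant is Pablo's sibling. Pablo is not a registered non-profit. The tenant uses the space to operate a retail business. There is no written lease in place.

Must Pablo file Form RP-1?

Exception (a) requires that aggregate throughput is less than 6,510 units; but aggregate throughput is 6,870 units, not less than 6,510 units, so (a) is unavailable.
Exception (b) fails — Pablo is not a registered non-profit.
Exception (c) is satisfied on its face — the detached garage is part of the primary residence; there is no written lease. But applying paragraph (g): (g) is triggered — the reportable unit count is 10, less than the 12 limit. Exception (c) does not apply.
Exception (d) fails — there is no Class G Waiver in force.
Exception (e): total rental receipts for the year are $2,920, below the $3,600 limit; rent is paid in kind — every condition holds. But applying paragraphs (h)–(m): (h) operates against (e): a current Class D Declaration is held. (i) would limit (h) — the space is let for business use — but (j) sets (i) aside: (j) operates against (i): a current Category A Declaration is held. (k), which would lift (j), does not operate here — the General Clearance is not current. (e) is therefore removed.
Every exception is unavailable, so the rule governs.

Yes — Pablo must file Form RP-1.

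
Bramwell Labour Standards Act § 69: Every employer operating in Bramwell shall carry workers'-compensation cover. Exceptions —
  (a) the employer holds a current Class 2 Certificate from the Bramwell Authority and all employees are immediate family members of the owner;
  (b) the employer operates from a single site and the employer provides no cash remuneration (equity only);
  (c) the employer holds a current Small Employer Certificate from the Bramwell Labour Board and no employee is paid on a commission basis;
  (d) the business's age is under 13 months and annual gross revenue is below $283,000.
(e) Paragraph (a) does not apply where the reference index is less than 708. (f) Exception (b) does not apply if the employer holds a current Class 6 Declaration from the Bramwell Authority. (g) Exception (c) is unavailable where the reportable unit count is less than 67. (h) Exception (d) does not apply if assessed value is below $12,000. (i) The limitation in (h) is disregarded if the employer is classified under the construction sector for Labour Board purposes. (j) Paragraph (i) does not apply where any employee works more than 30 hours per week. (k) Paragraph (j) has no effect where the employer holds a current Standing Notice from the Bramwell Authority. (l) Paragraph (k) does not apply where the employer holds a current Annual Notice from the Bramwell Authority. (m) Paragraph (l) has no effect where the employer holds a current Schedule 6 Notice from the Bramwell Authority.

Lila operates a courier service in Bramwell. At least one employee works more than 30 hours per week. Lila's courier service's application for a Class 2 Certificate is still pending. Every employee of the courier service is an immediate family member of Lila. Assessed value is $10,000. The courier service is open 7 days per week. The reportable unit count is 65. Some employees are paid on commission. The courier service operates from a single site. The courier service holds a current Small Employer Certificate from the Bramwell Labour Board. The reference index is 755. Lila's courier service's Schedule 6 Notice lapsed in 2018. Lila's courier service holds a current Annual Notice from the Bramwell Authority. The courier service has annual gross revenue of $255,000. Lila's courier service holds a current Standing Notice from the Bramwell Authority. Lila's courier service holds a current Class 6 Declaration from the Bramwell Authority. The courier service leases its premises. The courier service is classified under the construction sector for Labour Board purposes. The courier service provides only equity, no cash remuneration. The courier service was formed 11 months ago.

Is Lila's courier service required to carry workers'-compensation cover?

Exception (a) does not apply: there is no Class 2 Certificate in force.
Exception (b): the employer operates from a single site; remuneration is equity-only — every condition holds. But applying paragraph (f): (f) operates against (b): a current Class 6 Declaration is held. So (b) is unavailable.
Exception (c) fails — some employees are paid on commission.
Exception (d) is satisfied on its face — the business's age is 11 months, under the 13 months limit; annual gross revenue is $255,000, below the $283,000 limit. But applying paragraphs (h)–(m): (h) operates against (d): assessed value is $10,000, below the $12,000 limit. (i) operates (the courier service is classified under the construction sector), but is displaced by (j): (j) is engaged — at least one employee exceeds 30 hours/week. (k) is triggered (a current Standing Notice is held), but is overridden by (l): (l) applies — a current Annual Notice is held. (m) is not engaged (no current Schedule 6 Notice is held), so (l) stands. So (d) is unavailable.
No exception displaces § 69.

Yes — Lila's courier service must carry workers'-compensation cover.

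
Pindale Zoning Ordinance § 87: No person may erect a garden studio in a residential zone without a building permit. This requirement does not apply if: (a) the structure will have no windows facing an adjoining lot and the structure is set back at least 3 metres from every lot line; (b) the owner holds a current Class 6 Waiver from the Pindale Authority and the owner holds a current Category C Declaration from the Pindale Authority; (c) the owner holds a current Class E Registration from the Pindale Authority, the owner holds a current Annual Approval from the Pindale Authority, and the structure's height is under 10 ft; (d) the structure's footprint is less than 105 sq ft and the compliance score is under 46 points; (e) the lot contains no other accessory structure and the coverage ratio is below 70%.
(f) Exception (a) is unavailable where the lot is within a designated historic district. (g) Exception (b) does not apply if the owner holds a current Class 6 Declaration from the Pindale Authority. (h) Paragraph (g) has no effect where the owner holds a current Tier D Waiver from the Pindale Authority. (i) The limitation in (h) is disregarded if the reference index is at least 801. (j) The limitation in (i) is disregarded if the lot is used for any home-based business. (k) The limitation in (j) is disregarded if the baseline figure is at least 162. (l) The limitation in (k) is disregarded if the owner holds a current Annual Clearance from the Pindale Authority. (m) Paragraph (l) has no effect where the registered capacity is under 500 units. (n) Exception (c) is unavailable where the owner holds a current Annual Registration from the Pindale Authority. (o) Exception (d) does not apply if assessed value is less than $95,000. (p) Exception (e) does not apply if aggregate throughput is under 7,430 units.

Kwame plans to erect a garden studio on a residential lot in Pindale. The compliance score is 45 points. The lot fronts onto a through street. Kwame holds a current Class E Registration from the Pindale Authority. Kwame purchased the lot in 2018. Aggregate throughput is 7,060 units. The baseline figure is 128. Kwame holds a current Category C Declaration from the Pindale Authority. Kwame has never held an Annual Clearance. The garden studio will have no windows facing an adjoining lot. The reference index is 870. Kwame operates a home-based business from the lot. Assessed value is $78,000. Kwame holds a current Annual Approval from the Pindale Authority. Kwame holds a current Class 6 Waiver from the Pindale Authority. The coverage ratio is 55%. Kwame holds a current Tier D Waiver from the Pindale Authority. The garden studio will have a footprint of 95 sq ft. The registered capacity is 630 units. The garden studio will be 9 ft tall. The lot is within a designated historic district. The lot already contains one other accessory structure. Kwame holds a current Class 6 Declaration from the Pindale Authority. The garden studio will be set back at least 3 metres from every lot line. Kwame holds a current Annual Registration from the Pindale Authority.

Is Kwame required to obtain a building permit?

No — exception (b) applies; Kwame does not need a building permit.

Exception (a) is satisfied on its face — no windows face an adjoining lot; the setback is at least 3 m on every side. However, paragraph (f) must be considered: (f) operates — the lot is in a historic district. Exception (a) does not apply.
Exception (b) is satisfied on its face — a current Class 6 Waiver is held; a current Category C Declaration is held. Applying paragraphs (g)–(m): (g) would limit (b) — a current Class 6 Declaration is held — but (h) sets (g) aside: (h) applies — a current Tier D Waiver is held. (i) operates (the reference index is 870, meeting the 801 threshold), but is displaced by (j): (j) is triggered — a home-based business operates on the lot. (k), which would lift (j), is inapplicable — the baseline figure is 128, short of 162. Exception (b) stands.
All of (c)'s requirements are met (a current Class E Registration is held; a current Annual Approval is held; the structure's height is 9 ft, under the 10 ft limit). But applying paragraph (n): (n) applies — a current Annual Registration is held. Exception (c) does not apply.
Exception (d) is satisfied on its face — the structure's footprint is 95 sq ft, less than the 105 sq ft limit; the compliance score is 45 points, under the 46 points limit. However, paragraph (o) must be considered: (o) operates against (d): assessed value is $78,000, less than the $95,000 limit. Exception (d) does not apply.
Exception (e) requires that the lot contains no other accessory structure; but the lot already has another accessory structure, so (e) is unavailable.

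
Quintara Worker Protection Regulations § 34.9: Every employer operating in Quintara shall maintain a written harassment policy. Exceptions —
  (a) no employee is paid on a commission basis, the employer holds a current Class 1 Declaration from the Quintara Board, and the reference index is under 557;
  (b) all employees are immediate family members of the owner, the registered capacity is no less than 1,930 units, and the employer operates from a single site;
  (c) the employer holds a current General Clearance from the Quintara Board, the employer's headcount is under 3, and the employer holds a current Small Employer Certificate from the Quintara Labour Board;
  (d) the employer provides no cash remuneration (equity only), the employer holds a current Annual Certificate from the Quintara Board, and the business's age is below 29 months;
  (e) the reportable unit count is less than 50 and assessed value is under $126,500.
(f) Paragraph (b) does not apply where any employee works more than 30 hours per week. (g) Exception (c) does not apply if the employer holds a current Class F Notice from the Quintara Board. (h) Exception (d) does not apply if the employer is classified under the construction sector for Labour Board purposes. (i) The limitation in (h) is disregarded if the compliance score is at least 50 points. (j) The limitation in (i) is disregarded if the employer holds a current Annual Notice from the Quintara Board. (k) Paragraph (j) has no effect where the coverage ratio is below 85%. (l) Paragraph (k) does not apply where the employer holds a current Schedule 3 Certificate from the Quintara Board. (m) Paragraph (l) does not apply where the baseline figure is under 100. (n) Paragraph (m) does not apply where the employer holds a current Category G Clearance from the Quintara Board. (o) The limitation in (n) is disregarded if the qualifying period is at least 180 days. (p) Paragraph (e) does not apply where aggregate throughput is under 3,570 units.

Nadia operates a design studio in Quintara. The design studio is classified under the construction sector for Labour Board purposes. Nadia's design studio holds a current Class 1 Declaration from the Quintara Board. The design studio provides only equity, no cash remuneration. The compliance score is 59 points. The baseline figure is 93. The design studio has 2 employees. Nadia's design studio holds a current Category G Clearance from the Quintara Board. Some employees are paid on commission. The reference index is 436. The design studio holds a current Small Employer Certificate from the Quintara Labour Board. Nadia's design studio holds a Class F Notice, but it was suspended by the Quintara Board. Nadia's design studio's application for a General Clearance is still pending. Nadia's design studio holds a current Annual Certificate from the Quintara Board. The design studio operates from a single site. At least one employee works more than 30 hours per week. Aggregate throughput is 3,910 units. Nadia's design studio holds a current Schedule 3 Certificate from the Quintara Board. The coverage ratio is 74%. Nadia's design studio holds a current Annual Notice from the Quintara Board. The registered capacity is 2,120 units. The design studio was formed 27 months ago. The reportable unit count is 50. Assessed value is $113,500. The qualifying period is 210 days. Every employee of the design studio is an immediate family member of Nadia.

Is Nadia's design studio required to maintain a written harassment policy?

Exception (a) fails — some employees are paid on commission.
All of (b)'s requirements are met (every employee is an immediate family member; the registered capacity is 2,120 units, meeting the 1,930 units threshold; the employer operates from a single site). But applying paragraph (f): (f) operates against (b): at least one employee exceeds 30 hours/week. So (b) is unavailable.
Exception (c) requires that the employer holds a current General Clearance from the Quintara Board; but there is no General Clearance in force, so (c) is unavailable.
Exception (d) is satisfied on its face — remuneration is equity-only; a current Annual Certificate is held; the business's age is 27 months, below the 29 months limit. As to paragraphs (h)–(o): (h) would limit (d) — the design studio is classified under the construction sector — but (i) sets (h) aside: (i) is triggered — the compliance score is 59 points, meeting the 50 points threshold. (j) would limit (i) — a current Annual Notice is held — but (k) sets (j) aside: (k) applies — the coverage ratio is 74%, below the 85% limit. (l) applies (a current Schedule 3 Certificate is held), but is displaced by (m): (m) operates against (l): the baseline figure is 93, under the 100 limit. (n) operates (a current Category G Clearance is held), but is set aside by (o): (o) is triggered — the qualifying period is 210 days, meeting the 180 days threshold. Exception (d) stands.
Exception (e) requires that the reportable unit count is less than 50; but the reportable unit count is 50, not less than 50, so (e) is unavailable.

No — exception (d) applies; Nadia's design studio is not required to maintain a written harassment policy.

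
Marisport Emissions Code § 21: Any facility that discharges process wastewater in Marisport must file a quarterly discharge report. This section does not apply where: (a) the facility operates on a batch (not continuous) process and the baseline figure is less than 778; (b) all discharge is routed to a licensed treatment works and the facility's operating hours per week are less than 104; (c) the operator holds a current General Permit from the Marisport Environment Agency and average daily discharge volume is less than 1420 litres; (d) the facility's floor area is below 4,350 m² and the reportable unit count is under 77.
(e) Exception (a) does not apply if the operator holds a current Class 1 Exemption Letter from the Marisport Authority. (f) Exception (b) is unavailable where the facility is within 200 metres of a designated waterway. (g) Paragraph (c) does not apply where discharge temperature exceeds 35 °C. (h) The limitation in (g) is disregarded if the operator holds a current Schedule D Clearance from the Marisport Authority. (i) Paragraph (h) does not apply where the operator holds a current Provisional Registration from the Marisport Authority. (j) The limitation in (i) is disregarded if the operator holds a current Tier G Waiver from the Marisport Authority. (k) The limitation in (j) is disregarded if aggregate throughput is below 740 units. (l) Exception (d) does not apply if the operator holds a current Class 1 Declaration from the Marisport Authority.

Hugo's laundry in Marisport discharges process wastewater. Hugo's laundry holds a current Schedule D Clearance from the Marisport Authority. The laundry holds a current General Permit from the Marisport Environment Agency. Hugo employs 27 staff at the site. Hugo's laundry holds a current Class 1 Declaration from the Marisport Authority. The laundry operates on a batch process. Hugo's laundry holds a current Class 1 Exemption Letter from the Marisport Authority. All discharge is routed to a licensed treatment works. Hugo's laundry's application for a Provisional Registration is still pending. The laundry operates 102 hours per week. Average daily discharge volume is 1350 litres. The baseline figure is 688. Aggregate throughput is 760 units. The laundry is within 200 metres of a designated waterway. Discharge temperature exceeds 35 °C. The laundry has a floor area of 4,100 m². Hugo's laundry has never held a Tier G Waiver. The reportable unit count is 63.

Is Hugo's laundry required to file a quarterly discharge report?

No — exception (c) applies; Hugo's laundry is not required to file a quarterly discharge report.

Exception (a) is satisfied on its face — the facility operates on a batch process; the baseline figure is 688, less than the 778 limit. But: (e) operates — a current Class 1 Exemption Letter is held. So (a) is unavailable.
All of (b)'s requirements are met (discharge is routed to a licensed treatment works; the facility's operating hours per week are 102, less than the 104 limit). But: (f) applies — the laundry is within 200 m of a designated waterway. Exception (b) does not apply.
Exception (c)'s conditions are all satisfied: a current General Permit is held; average daily discharge volume is 1350 litres, less than the 1420 litres limit. Under paragraphs (g)–(k): (g) would limit (c) — discharge temperature exceeds 35 °C — but (h) sets (g) aside: (h) is triggered — a current Schedule D Clearance is held. (i) is not triggered (no current Provisional Registration is held), so (h) stands. Exception (c) stands.
Exception (d)'s conditions are all satisfied: the facility's floor area is 4,100 m², below the 4,350 m² limit; the reportable unit count is 63, under the 77 limit. But: (l) operates against (d): a current Class 1 Declaration is held. So (d) is unavailable.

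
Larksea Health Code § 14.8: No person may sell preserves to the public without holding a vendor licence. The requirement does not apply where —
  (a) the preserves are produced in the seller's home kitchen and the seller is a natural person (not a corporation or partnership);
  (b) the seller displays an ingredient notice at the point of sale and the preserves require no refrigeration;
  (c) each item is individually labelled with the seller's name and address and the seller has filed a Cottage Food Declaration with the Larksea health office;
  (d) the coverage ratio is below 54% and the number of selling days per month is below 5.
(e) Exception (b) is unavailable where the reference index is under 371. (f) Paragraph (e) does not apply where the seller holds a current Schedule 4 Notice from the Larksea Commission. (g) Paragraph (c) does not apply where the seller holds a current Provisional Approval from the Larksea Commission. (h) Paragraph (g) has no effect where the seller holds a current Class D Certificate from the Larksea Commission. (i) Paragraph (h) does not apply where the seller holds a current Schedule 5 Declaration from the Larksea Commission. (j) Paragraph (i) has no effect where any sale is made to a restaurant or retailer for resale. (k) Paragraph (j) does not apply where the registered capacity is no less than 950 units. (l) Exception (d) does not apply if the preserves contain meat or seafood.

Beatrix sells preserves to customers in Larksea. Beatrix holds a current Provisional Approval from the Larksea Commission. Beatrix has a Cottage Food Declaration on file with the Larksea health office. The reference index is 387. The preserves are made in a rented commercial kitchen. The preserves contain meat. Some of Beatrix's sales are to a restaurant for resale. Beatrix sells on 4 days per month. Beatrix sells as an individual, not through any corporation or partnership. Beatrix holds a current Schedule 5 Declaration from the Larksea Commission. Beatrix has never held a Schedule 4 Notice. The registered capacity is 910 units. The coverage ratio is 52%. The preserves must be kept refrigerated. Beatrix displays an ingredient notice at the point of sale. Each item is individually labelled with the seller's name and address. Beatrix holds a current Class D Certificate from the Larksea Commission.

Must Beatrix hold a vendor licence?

Exception (a) does not apply: the preserves are made in a commercial kitchen, not a home kitchen.
Exception (b) fails — the preserves require refrigeration.
All of (c)'s requirements are met (items are individually labelled; a Cottage Food Declaration is on file). Under paragraphs (g)–(k): (g) would limit (c) — a current Provisional Approval is held — but (h) sets (g) aside: (h) applies — a current Class D Certificate is held. (i) applies (a current Schedule 5 Declaration is held), but is set aside by (j): (j) operates against (i): some sales are to a restaurant for resale. (k), which would lift (j), does not operate here — the registered capacity is 910 units, short of 950 units. (c) remains available.
Exception (d)'s conditions are all satisfied: the coverage ratio is 52%, below the 54% limit; the number of selling days per month is 4, below the 5 limit. However, paragraph (l) must be considered: (l) operates against (d): the preserves contain meat. Exception (d) does not apply.

No — exception (c) applies; Beatrix is not required to hold a vendor licence.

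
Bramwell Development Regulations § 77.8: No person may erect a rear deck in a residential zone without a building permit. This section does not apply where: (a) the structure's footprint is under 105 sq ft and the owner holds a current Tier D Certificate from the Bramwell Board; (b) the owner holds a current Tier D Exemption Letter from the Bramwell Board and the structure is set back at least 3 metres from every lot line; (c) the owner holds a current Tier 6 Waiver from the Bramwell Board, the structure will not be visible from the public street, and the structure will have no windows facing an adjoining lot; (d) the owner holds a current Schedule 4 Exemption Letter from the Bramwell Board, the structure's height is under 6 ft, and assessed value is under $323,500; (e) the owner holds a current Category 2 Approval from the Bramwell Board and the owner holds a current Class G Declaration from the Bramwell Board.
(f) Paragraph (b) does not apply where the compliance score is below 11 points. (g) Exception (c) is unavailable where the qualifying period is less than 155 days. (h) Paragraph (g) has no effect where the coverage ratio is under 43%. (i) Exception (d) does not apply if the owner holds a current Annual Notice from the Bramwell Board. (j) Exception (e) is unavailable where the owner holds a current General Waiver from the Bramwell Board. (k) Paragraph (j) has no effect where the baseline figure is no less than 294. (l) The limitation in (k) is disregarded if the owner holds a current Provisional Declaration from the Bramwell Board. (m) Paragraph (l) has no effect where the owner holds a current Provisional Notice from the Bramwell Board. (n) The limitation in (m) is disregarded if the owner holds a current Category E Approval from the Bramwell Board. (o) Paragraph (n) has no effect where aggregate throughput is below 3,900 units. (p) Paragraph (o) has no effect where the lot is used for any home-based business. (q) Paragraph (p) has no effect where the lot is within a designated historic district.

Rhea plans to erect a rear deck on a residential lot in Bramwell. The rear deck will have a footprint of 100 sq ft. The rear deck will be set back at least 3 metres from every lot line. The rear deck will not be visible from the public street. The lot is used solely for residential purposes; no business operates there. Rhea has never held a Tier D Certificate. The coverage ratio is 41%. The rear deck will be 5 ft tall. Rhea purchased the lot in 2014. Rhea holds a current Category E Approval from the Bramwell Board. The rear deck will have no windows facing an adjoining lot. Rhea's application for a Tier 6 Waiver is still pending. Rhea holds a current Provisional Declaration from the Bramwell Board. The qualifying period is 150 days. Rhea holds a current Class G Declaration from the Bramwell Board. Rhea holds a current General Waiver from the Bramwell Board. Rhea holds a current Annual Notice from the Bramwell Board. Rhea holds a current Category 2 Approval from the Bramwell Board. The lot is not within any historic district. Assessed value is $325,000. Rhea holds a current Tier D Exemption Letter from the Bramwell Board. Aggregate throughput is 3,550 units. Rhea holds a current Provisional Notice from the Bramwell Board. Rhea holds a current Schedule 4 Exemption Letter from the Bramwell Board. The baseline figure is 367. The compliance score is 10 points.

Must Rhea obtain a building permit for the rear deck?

Exception (a) does not apply: no current Tier D Certificate is held.
Exception (b): a current Tier D Exemption Letter is held; the setback is at least 3 m on every side — every condition holds. Turning to paragraph (f): (f) operates — the compliance score is 10 points, below the 11 points limit. So (b) is unavailable.
Exception (c) requires that the owner holds a current Tier 6 Waiver from the Bramwell Board; but no current Tier 6 Waiver is held, so (c) is unavailable.
Exception (d) fails — assessed value is $325,000, not under $323,500.
All of (e)'s requirements are met (a current Category 2 Approval is held; a current Class G Declaration is held). As to paragraphs (j)–(q): (j) would limit (e) — a current General Waiver is held — but (k) sets (j) aside: (k) operates against (j): the baseline figure is 367, meeting the 294 threshold. (l) is engaged (a current Provisional Declaration is held), but is displaced by (m): (m) operates against (l): a current Provisional Notice is held. (n) would limit (m) — a current Category E Approval is held — but (o) sets (n) aside: (o) operates against (n): aggregate throughput is 3,550 units, below the 3,900 units limit. (p), which would lift (o), is not triggered — the lot is solely residential. Exception (e) stands.

No — exception (e) applies; Rhea does not need a building permit.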